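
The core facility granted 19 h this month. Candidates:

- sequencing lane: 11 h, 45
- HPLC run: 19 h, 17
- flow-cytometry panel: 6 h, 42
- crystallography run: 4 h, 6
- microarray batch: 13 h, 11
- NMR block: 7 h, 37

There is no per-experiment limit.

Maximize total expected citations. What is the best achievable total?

Ranking by ratio (expected citations/h): flow-cytometry panel 7.00, NMR block 5.29, sequencing lane 4.09, crystallography run 1.50.
3×flow-cytometry panel uses 18 of the 19 h and totals 126.

126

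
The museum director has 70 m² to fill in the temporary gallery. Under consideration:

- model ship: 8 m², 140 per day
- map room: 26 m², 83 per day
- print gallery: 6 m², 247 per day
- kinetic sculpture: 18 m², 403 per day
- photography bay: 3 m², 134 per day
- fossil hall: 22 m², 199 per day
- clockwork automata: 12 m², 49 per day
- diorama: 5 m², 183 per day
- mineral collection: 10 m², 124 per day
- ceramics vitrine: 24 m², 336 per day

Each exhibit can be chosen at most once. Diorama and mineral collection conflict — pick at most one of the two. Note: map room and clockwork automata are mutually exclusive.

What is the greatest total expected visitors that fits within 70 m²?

Density check — photography bay 44.67, print gallery 41.17, diorama 36.60, kinetic sculpture 22.39 are the best per m².
Taking model ship + print gallery + kinetic sculpture + photography bay + diorama + ceramics vitrine: 64 m² used, 1443 in expected visitors.
The closest alternative, model ship + print gallery + kinetic sculpture + photography bay + mineral collection + ceramics vitrine, reaches only 1384.

1443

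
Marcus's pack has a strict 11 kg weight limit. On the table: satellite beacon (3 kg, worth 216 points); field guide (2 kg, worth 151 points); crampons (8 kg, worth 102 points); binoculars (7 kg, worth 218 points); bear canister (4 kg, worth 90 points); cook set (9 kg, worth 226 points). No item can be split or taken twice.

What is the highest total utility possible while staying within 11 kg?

457

Best packing: satellite beacon + field guide + bear canister — 9 kg, 457 total.
Runner-up satellite beacon + binoculars tops out at 434.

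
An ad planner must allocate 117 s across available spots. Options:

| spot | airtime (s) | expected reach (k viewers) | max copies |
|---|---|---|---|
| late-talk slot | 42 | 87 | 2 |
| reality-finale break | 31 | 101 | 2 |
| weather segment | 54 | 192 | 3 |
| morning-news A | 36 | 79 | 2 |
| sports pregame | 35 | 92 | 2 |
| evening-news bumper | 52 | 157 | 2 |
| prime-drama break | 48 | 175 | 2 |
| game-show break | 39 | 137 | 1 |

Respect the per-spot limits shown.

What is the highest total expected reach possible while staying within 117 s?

By expected reach per s: prime-drama break 3.65, weather segment 3.56, game-show break 3.51, reality-finale break 3.26 lead.
Filling by ratio: 2×prime-drama break for 350, with 21 s left unused.
Dropping 2×prime-drama break frees 96 s; slotting in 2×reality-finale break + weather segment (116 s) lifts the total to 394 at 116 s.

394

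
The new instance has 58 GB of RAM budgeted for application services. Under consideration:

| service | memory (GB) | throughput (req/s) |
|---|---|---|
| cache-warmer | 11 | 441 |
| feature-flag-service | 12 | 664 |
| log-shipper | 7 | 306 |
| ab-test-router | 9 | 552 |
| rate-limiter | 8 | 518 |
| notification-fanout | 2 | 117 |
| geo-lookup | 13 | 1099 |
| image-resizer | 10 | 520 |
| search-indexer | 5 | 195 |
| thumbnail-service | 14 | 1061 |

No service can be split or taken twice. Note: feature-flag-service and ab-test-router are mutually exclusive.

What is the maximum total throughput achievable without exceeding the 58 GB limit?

3867

Taking ab-test-router + rate-limiter + notification-fanout + geo-lookup + image-resizer + thumbnail-service: 56 GB used, 3867 in throughput.
An exhaustive check of the 1024 subsets confirms 3867.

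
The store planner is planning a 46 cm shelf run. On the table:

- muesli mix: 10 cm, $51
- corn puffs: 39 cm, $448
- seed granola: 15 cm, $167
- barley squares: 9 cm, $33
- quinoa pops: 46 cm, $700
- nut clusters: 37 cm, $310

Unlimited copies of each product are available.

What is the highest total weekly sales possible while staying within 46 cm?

The ratio ordering already packs tightly: quinoa pops, 46 cm, 700.

700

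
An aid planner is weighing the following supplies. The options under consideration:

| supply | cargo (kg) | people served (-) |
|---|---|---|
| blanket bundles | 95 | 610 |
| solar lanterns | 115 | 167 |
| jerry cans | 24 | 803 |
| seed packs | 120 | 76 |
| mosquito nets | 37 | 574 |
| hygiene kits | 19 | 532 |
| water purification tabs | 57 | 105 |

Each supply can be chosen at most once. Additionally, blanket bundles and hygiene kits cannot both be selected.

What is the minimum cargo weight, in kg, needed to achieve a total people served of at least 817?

43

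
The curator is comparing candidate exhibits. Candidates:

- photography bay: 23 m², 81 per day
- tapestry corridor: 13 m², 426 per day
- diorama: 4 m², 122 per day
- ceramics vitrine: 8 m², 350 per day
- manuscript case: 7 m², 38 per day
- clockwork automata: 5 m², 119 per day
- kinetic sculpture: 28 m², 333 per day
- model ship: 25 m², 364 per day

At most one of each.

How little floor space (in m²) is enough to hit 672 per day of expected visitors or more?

21

Need the lightest bundle worth ≥ 672.
Taking tapestry corridor + ceramics vitrine gives 776 (≥ 672) for 21 m².
Below 21 m² the best achievable stays under 672.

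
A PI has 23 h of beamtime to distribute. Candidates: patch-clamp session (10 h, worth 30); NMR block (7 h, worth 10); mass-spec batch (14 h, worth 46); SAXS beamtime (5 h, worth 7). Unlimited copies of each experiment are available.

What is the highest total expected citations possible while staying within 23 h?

Filling by ratio: NMR block + mass-spec batch for 56, with 2 h left unused.
The 21 h tied up in NMR block and mass-spec batch is better spent on 2×patch-clamp session — total rises to 60 (20 h).
No other feasible combination exceeds 60.

60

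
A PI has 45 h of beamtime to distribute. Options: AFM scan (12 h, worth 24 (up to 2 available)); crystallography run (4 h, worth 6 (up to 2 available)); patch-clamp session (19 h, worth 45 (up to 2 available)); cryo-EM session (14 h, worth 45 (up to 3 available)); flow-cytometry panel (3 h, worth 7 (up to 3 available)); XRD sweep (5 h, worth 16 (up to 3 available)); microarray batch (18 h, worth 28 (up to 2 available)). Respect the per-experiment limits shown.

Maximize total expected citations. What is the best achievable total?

By expected citations per h: cryo-EM session 3.21, XRD sweep 3.20, patch-clamp session 2.37 lead.
Taking 3×cryo-EM session + flow-cytometry panel: 45 h used, 142 in expected citations.

142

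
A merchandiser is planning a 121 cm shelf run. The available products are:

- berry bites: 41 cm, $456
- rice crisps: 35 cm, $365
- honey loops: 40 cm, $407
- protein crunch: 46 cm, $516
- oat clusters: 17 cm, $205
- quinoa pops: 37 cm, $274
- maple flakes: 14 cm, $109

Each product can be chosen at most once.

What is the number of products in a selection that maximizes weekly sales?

3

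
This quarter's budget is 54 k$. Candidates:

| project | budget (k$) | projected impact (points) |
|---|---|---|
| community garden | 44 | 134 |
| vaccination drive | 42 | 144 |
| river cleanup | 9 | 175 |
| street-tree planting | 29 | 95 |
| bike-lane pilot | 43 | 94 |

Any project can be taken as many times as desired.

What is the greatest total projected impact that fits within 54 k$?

1050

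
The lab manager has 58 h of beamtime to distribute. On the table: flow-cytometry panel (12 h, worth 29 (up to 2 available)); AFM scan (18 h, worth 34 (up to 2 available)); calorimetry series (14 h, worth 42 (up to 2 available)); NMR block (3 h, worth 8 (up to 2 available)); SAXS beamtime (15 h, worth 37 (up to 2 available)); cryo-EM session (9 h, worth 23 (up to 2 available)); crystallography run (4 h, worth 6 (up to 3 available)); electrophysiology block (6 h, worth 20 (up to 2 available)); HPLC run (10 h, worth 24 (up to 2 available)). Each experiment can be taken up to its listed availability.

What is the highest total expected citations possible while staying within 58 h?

A density-first pass picks 2×calorimetry series + 2×NMR block + cryo-EM session + 2×electrophysiology block — 163 at 55 h.
Dropping 2×NMR block frees 6 h; slotting in cryo-EM session (9 h) lifts the total to 170 at 58 h.

170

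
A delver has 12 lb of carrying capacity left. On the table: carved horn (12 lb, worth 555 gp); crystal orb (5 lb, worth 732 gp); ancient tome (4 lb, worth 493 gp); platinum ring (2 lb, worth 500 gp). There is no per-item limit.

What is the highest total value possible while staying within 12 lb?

Taking 6×platinum ring: 12 lb used, 3000 in value.
No other feasible combination exceeds 3000.

3000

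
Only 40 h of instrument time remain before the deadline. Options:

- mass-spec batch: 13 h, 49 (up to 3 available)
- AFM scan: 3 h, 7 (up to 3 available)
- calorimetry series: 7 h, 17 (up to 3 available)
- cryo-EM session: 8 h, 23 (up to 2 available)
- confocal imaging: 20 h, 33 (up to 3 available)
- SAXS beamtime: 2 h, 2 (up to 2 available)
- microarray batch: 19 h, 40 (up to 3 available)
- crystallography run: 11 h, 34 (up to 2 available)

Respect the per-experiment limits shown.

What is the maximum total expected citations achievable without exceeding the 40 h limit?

Taking 3×mass-spec batch: 39 h used, 147 in expected citations.
The spare 1 h is too small for any remaining experiment, and no exchange beats 147.

147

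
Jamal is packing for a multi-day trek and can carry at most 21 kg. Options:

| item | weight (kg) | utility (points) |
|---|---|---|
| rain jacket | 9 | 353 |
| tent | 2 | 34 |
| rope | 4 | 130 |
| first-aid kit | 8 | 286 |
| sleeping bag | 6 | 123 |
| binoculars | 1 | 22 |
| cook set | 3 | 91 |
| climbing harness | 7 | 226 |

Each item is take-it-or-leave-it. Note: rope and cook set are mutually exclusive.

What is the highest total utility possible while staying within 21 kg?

769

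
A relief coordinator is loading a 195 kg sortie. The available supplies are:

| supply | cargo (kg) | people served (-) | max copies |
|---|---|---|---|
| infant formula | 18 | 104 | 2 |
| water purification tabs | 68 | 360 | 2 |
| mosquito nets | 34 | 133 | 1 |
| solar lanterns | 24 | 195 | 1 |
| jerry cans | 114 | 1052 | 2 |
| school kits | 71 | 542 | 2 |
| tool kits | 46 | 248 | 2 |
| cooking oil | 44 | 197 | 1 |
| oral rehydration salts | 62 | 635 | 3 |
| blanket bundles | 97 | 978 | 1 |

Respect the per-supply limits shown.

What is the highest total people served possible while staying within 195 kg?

Best packing: 3×oral rehydration salts — 186 kg, 1905 total.
No other feasible combination exceeds 1905.

1905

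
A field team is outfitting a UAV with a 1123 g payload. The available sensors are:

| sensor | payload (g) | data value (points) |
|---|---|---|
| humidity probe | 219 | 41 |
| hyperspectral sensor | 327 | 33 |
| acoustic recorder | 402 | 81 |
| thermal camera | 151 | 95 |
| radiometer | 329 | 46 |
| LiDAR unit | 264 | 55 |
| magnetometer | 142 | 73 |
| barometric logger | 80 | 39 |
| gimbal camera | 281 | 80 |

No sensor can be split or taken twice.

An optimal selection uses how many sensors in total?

5

Best achievable data value is 368.
One optimal bundle: acoustic recorder + thermal camera + magnetometer + barometric logger + gimbal camera (1056 g).
All optima have 5 sensors.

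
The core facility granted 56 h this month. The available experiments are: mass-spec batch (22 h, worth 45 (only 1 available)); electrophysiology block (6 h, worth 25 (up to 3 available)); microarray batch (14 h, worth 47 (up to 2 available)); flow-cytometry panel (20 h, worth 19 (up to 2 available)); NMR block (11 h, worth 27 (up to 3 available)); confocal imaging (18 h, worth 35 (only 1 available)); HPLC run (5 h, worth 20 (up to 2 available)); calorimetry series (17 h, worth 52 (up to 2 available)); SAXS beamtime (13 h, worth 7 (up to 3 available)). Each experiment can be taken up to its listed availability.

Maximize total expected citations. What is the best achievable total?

209

By expected citations per h: electrophysiology block 4.17, HPLC run 4.00, microarray batch 3.36, calorimetry series 3.06 lead.
Best packing: 3×electrophysiology block + 2×microarray batch + 2×HPLC run — 56 h, 209 total.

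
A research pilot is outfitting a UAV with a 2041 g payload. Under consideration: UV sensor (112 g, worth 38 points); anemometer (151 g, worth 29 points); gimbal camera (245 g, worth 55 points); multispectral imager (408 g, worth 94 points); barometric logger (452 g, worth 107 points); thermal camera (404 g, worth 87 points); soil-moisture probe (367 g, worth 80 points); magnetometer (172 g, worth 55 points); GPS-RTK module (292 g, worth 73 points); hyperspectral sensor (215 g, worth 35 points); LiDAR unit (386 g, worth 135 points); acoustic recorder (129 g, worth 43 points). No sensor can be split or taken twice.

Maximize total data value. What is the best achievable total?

552

The ratio heuristic lands on UV sensor + multispectral imager + barometric logger + magnetometer + GPS-RTK module + LiDAR unit + acoustic recorder (545) but leaves 90 g idle.
The 292 g tied up in GPS-RTK module is better spent on soil-moisture probe — total rises to 552 (2026 g).
The closest alternative, UV sensor + anemometer + multispectral imager + soil-moisture probe + magnetometer + GPS-RTK module + LiDAR unit + acoustic recorder, reaches only 547.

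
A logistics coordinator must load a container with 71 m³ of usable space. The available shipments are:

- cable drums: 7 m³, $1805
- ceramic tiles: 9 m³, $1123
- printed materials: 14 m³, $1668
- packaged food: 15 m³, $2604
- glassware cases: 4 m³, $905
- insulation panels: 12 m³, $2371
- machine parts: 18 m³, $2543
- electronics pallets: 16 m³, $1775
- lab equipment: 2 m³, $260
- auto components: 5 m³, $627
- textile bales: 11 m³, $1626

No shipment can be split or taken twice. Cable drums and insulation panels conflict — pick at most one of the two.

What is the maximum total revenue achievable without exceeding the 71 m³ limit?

Taking cable drums + ceramic tiles + packaged food + glassware cases + machine parts + lab equipment + auto components + textile bales: 71 m³ used, 11493 in revenue.

11493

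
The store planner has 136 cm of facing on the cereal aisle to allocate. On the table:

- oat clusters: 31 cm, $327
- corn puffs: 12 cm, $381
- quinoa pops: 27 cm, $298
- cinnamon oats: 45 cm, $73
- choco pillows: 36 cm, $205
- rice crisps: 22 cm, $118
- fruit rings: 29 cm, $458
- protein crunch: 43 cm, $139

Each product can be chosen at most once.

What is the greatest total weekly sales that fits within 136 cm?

1669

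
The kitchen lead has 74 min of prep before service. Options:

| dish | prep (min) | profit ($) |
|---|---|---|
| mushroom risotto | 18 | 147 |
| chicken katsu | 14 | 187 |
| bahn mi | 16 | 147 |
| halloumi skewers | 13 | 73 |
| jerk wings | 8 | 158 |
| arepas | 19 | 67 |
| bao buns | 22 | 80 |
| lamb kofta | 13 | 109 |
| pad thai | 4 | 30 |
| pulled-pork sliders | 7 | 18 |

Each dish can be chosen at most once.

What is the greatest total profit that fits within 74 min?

The ratio ordering already packs tightly: mushroom risotto + chicken katsu + bahn mi + jerk wings + lamb kofta + pad thai, 73 min, 778.

778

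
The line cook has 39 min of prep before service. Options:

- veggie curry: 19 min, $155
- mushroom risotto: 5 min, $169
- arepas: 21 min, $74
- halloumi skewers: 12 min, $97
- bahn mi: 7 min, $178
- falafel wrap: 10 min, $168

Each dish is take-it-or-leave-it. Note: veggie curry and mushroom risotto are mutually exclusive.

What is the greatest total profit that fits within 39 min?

612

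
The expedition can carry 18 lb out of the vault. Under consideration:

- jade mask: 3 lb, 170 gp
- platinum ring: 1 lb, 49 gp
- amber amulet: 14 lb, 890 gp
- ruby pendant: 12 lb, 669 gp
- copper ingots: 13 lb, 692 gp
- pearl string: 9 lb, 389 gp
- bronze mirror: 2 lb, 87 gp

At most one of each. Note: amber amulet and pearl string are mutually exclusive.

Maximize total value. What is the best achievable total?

1109

Density check — amber amulet 63.57, jade mask 56.67, ruby pendant 55.75, copper ingots 53.23 are the best per lb.
The ratio ordering already packs tightly: jade mask + platinum ring + amber amulet, 18 lb, 1109.
No other feasible combination exceeds 1109.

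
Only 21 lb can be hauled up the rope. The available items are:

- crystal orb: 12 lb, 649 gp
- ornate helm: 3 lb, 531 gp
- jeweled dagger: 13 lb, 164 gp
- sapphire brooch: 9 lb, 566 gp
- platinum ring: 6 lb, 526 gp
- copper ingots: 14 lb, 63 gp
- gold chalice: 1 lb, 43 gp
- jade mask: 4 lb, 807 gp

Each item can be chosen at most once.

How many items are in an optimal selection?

4

Best achievable value is 2030.
crystal orb + ornate helm + gold chalice + jade mask hits 2030 at 20 lb.
All optima have 4 items.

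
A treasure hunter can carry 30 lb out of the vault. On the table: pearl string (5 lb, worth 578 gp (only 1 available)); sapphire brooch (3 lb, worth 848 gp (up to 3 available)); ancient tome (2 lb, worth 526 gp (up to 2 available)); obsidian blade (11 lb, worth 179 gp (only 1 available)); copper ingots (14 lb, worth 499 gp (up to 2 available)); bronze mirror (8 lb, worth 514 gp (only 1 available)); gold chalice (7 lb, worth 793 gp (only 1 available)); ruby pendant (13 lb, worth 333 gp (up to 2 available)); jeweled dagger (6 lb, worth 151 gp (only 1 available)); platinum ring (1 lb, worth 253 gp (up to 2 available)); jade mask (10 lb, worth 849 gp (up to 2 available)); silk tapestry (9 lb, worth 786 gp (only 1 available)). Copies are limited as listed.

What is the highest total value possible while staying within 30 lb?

5529

Filling by ratio: pearl string + 3×sapphire brooch + 2×ancient tome + gold chalice + 2×platinum ring for 5473, with 3 lb left unused.
Dropping gold chalice frees 7 lb; slotting in jade mask (10 lb) lifts the total to 5529 at 30 lb.
That's the maximum — no swap from here does better than 5529.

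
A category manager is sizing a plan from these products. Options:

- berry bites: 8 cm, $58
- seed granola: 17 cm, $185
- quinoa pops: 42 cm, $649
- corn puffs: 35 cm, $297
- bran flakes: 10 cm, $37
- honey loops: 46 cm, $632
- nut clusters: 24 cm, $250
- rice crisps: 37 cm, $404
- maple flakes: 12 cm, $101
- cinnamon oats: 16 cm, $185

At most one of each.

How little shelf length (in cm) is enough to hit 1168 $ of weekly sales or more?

88

Minimise cm subject to total weekly sales ≥ 1168.
quinoa pops + honey loops: 1281 weekly sales at 88 cm.
Any bundle with less than 88 cm falls short of 1168.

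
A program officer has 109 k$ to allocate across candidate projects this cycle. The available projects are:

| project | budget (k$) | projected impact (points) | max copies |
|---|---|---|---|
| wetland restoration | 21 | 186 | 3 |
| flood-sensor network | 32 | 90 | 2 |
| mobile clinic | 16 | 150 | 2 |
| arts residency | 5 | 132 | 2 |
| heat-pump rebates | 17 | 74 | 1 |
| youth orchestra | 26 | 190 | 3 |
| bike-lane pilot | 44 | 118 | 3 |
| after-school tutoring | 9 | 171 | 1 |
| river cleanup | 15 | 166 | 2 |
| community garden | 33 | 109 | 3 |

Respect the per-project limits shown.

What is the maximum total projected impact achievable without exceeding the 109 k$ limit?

The ratio heuristic lands on wetland restoration + 2×mobile clinic + 2×arts residency + after-school tutoring + 2×river cleanup (1253) but leaves 7 k$ idle.
Dropping mobile clinic frees 16 k$; slotting in wetland restoration (21 k$) lifts the total to 1289 at 107 k$.

1289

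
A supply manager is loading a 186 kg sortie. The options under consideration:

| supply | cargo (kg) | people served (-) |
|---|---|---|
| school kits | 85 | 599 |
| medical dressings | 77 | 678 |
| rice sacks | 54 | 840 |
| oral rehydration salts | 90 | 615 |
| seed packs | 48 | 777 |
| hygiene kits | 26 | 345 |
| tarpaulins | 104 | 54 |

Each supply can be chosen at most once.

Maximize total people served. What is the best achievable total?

By people served per kg: seed packs 16.19, rice sacks 15.56, hygiene kits 13.27, medical dressings 8.81 lead.
Taking the top-ratio supplies first gives rice sacks + seed packs + hygiene kits for 1962 (128 kg).
Dropping hygiene kits frees 26 kg; slotting in medical dressings (77 kg) lifts the total to 2295 at 179 kg.
Runner-up rice sacks + seed packs + hygiene kits tops out at 1962.

2295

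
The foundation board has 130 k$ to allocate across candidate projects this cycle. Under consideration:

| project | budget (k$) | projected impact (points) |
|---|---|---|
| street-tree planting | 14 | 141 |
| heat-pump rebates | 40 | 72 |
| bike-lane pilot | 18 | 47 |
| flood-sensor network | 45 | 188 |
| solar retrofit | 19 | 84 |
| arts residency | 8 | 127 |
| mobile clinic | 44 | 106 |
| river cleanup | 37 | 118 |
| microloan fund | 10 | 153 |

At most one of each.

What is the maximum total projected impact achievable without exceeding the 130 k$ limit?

740

Best packing: street-tree planting + bike-lane pilot + flood-sensor network + solar retrofit + arts residency + microloan fund — 114 k$, 740 total.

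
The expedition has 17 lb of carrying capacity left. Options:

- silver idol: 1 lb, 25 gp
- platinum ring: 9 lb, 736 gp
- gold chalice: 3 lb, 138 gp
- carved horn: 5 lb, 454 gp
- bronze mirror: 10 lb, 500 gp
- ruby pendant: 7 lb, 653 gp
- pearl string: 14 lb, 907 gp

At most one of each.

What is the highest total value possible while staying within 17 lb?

1414

Taking the top-ratio items first gives silver idol + gold chalice + carved horn + ruby pendant for 1270 (16 lb).
Replace gold chalice and carved horn with platinum ring: the trade gains 144 net, giving 1414 at 17 lb.
Every other selection either busts 17 lb or fails to beat 1414.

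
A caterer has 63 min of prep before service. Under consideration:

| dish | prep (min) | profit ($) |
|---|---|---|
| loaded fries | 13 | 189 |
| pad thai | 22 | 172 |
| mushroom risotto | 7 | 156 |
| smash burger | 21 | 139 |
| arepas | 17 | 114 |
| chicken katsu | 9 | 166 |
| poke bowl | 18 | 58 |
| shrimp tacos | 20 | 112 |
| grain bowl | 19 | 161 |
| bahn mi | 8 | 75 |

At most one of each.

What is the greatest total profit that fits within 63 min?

Taking the top-ratio dishes first gives loaded fries + mushroom risotto + chicken katsu + grain bowl + bahn mi for 747 (56 min).
Dropping grain bowl frees 19 min; slotting in pad thai (22 min) lifts the total to 758 at 59 min.

758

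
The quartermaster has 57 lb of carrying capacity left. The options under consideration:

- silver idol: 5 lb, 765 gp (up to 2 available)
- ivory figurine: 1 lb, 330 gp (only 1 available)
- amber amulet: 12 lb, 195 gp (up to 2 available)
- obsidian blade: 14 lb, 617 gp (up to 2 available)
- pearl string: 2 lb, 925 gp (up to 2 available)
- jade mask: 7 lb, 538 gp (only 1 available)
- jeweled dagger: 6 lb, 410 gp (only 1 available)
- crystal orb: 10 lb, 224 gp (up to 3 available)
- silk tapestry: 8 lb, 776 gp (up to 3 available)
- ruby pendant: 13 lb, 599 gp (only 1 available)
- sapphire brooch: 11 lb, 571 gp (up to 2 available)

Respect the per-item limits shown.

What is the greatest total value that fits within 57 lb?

7147

Ranking by ratio (value/lb): pearl string 462.50, ivory figurine 330.00, silver idol 153.00.
Greedy by ratio would take 2×silver idol + ivory figurine + 2×pearl string + jade mask + jeweled dagger + 3×silk tapestry: 52 lb used, total 6986.
The 6 lb tied up in jeweled dagger is better spent on sapphire brooch — total rises to 7147 (57 lb).
Nothing else within 57 lb beats 7147.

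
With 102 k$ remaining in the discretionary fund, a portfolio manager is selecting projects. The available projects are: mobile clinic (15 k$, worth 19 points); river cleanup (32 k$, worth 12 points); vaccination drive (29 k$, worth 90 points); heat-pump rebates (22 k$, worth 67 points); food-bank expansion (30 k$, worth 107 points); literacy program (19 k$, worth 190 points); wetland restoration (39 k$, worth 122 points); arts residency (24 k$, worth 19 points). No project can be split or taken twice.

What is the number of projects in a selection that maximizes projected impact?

4

The maximum projected impact within 102 k$ is 454.
For example vaccination drive + heat-pump rebates + food-bank expansion + literacy program achieves it, using 100 k$.
All optima have 4 projects.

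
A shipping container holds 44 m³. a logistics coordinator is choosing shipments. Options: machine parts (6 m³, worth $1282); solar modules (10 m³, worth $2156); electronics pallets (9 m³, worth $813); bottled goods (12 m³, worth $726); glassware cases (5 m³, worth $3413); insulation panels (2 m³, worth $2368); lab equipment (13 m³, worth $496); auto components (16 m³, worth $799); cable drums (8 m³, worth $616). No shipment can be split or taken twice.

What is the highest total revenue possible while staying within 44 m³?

10758

Greedy by ratio would take machine parts + solar modules + electronics pallets + glassware cases + insulation panels + cable drums: 40 m³ used, total 10648.
Dropping cable drums frees 8 m³; slotting in bottled goods (12 m³) lifts the total to 10758 at 44 m³.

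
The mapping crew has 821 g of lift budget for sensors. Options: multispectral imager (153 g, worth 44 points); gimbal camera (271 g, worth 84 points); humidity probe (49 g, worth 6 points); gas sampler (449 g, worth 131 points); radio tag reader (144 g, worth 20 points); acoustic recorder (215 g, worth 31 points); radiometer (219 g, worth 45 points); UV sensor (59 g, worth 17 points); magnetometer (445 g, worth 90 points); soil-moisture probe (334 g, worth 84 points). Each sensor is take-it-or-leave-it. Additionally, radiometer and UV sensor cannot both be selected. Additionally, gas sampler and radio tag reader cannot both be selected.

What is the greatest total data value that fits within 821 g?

Density check — gimbal camera 0.31, gas sampler 0.29, UV sensor 0.29, multispectral imager 0.29 are the best per g.
Taking gimbal camera + gas sampler + UV sensor: 779 g used, 232 in data value.
The closest alternative, multispectral imager + gimbal camera + UV sensor + soil-moisture probe, reaches only 229.

232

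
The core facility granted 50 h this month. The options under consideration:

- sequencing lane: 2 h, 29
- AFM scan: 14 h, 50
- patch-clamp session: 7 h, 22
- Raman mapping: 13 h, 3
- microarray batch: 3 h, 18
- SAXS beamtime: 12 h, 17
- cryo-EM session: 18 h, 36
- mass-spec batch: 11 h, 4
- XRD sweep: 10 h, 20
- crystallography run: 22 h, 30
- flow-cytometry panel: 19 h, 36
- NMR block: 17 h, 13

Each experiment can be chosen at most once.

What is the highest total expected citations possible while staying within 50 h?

156

The ratio heuristic lands on sequencing lane + AFM scan + patch-clamp session + microarray batch + cryo-EM session (155) but leaves 6 h idle.
Replace cryo-EM session with SAXS beamtime + XRD sweep: the trade gains 1 net, giving 156 at 48 h.
That's the maximum — no swap from here does better than 156.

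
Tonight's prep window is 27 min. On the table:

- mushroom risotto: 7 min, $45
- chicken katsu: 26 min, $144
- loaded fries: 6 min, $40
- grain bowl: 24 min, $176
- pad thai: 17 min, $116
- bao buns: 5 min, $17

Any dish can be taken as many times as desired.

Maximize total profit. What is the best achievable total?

176

Ranking by ratio (profit/min): grain bowl 7.33, pad thai 6.82, loaded fries 6.67, mushroom risotto 6.43.
Best packing: grain bowl — 24 min, 176 total.
No other feasible combination exceeds 176.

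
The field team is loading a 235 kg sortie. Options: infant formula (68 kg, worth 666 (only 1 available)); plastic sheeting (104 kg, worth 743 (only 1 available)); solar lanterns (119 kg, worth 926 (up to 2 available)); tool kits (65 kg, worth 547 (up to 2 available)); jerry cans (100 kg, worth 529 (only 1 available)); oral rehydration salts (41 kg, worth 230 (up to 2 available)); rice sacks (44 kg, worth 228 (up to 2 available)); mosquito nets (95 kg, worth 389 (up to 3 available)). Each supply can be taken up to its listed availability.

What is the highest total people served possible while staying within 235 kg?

Filling by ratio: infant formula + 2×tool kits for 1760, with 37 kg left unused.
Dropping infant formula frees 68 kg; slotting in plastic sheeting (104 kg) lifts the total to 1837 at 234 kg.
Nothing else within 235 kg beats 1837.

1837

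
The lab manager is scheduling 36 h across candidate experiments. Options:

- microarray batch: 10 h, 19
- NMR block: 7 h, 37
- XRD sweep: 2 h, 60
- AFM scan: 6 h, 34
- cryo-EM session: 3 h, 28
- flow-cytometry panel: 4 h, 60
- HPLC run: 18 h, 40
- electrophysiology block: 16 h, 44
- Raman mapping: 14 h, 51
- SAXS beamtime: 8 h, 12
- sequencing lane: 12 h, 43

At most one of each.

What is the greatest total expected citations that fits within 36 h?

270

Taking NMR block + XRD sweep + AFM scan + cryo-EM session + flow-cytometry panel + Raman mapping: 36 h used, 270 in expected citations.
No other feasible combination exceeds 270.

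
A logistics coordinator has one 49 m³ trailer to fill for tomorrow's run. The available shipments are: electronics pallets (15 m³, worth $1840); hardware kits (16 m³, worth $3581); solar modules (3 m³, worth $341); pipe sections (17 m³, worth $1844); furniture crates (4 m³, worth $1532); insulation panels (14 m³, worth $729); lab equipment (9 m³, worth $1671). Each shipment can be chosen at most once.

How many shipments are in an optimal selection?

5

The maximum revenue within 49 m³ is 8969.
One optimal bundle: hardware kits + solar modules + pipe sections + furniture crates + lab equipment (49 m³).
All optima have 5 shipments.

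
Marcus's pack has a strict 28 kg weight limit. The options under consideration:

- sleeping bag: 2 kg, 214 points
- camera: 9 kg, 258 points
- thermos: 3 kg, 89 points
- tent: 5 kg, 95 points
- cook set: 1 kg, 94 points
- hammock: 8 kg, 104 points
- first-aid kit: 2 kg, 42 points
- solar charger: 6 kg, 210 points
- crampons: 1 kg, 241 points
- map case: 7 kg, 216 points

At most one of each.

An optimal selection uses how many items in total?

The maximum utility within 28 kg is 1275.
One optimal bundle: sleeping bag + camera + cook set + first-aid kit + solar charger + crampons + map case (28 kg).
All optima have 7 items.

7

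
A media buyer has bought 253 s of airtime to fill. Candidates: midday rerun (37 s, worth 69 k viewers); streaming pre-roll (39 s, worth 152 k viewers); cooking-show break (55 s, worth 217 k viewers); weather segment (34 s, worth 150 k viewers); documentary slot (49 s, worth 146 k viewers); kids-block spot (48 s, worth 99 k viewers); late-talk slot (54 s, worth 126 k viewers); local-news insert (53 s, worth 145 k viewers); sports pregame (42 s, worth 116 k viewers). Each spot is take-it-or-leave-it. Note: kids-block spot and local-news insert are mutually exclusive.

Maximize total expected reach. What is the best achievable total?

810

A density-first pass picks streaming pre-roll + cooking-show break + weather segment + documentary slot + sports pregame — 781 at 219 s.
Replace sports pregame with local-news insert: the trade gains 29 net, giving 810 at 230 s.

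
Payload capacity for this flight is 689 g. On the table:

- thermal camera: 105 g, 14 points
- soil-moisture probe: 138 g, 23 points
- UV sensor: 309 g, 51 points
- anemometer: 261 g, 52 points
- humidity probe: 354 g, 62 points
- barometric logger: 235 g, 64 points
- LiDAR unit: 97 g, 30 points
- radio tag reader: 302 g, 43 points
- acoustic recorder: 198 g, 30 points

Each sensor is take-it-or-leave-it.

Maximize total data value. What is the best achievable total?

Density check — LiDAR unit 0.31, barometric logger 0.27, anemometer 0.20 are the best per g.
Greedy by ratio would take anemometer + barometric logger + LiDAR unit: 593 g used, total 146.
The 261 g tied up in anemometer is better spent on humidity probe — total rises to 156 (686 g).

156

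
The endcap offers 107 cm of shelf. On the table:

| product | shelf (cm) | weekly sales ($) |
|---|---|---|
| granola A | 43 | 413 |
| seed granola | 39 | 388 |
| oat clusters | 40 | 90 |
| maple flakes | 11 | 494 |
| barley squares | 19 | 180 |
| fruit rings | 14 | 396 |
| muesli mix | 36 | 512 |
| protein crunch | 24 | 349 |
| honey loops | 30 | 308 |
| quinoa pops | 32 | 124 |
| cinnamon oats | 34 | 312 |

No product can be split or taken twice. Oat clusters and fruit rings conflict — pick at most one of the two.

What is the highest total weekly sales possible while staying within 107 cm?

1931

The ratio ordering already packs tightly: maple flakes + barley squares + fruit rings + muesli mix + protein crunch, 104 cm, 1931.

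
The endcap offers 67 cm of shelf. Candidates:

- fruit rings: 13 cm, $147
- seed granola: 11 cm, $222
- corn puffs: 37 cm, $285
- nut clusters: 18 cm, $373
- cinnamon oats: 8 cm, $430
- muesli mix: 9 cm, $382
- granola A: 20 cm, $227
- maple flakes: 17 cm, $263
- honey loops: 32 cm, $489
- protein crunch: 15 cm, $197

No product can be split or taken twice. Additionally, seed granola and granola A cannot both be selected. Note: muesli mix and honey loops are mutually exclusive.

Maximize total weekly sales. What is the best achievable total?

1670

Taking seed granola + nut clusters + cinnamon oats + muesli mix + maple flakes: 63 cm used, 1670 in weekly sales.
That's the maximum — no feasible swap from here does better than 1670.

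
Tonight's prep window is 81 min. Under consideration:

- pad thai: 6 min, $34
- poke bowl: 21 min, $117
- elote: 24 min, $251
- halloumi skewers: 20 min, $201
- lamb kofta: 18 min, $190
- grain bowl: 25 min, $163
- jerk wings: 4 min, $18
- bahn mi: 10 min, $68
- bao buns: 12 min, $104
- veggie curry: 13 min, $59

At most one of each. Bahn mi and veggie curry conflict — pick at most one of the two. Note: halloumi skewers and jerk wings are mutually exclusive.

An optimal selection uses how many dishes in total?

5

The maximum profit within 81 min is 780.
pad thai + elote + halloumi skewers + lamb kofta + bao buns hits 780 at 80 min.
Every optimal selection uses 5 dishes.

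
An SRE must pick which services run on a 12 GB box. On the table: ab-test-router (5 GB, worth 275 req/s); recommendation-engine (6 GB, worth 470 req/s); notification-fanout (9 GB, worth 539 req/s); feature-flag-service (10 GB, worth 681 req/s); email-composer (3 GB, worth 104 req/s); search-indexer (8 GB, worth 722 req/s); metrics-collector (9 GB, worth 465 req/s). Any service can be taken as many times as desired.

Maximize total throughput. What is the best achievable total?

Ranking by ratio (throughput/GB): search-indexer 90.25, recommendation-engine 78.33, feature-flag-service 68.10.
Greedy by ratio would take email-composer + search-indexer: 11 GB used, total 826.
The 11 GB tied up in email-composer and search-indexer is better spent on 2×recommendation-engine — total rises to 940 (12 GB).

940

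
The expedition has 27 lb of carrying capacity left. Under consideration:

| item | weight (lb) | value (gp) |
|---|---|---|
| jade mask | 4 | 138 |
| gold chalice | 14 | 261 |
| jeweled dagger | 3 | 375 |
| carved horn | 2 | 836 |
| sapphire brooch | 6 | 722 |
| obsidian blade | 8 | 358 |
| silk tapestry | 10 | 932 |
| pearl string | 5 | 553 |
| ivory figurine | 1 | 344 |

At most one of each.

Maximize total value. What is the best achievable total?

By value per lb: carved horn 418.00, ivory figurine 344.00, jeweled dagger 125.00, sapphire brooch 120.33 lead.
The ratio ordering already packs tightly: jeweled dagger + carved horn + sapphire brooch + silk tapestry + pearl string + ivory figurine, 27 lb, 3762.

3762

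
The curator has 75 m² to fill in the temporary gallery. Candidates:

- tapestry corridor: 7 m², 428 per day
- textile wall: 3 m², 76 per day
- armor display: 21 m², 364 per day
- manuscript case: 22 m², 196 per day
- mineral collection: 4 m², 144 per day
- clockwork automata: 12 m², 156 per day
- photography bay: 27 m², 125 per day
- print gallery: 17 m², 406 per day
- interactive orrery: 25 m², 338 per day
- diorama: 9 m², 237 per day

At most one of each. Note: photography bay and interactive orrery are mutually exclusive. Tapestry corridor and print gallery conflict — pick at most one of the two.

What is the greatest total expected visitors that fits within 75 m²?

1587

Density check — tapestry corridor 61.14, mineral collection 36.00, diorama 26.33 are the best per m².
Best packing: tapestry corridor + textile wall + armor display + mineral collection + interactive orrery + diorama — 69 m², 1587 total.
Next best is tapestry corridor + armor display + manuscript case + mineral collection + clockwork automata + diorama at 1525 (75 m²) — short by 62.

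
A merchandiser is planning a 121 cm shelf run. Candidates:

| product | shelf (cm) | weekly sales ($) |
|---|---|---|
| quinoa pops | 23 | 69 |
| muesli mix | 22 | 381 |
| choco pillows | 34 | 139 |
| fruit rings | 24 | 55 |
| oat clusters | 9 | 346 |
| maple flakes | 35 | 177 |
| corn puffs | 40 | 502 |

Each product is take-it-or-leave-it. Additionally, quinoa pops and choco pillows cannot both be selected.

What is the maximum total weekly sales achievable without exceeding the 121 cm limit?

1406

Muesli mix + oat clusters + maple flakes + corn puffs uses 106 of the 121 cm and totals 1406.
The closest alternative, muesli mix + choco pillows + oat clusters + corn puffs, reaches only 1368.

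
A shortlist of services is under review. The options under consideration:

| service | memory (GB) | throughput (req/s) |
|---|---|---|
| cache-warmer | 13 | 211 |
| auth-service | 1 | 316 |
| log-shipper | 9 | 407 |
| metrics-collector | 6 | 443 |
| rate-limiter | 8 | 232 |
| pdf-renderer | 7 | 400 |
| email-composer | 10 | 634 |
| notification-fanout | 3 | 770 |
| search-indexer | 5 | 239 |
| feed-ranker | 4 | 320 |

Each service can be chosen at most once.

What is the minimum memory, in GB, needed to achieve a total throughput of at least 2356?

24

Need the lightest bundle worth ≥ 2356.
Taking auth-service + metrics-collector + email-composer + notification-fanout + feed-ranker gives 2483 (≥ 2356) for 24 GB.
Below 24 GB the best achievable stays under 2356.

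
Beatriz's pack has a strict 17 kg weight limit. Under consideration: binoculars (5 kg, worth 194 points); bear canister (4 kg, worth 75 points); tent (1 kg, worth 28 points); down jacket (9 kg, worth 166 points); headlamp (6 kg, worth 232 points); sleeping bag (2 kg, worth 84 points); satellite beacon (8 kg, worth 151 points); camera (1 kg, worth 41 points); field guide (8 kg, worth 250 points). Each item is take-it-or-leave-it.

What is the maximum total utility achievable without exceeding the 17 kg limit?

The ratio heuristic lands on binoculars + tent + headlamp + sleeping bag + camera (579) but leaves 2 kg idle.
The 6 kg tied up in binoculars and tent is better spent on field guide — total rises to 607 (17 kg).

607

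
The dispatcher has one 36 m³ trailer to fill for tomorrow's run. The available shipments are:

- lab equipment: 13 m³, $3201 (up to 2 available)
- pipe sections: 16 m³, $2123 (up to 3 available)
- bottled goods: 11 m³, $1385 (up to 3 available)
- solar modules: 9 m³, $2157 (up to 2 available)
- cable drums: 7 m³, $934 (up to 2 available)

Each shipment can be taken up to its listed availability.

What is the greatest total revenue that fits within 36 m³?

The ratio ordering already packs tightly: 2×lab equipment + solar modules, 35 m³, 8559.
Every other selection either busts 36 m³ or exceeds an availability limit or fails to beat 8559.

8559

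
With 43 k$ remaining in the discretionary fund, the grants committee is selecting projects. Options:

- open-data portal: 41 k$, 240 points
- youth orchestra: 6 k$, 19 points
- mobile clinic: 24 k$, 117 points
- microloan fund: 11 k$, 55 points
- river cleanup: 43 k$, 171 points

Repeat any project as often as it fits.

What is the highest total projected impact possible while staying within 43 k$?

240

Density check — open-data portal 5.85, microloan fund 5.00, mobile clinic 4.88 are the best per k$.
Best packing: open-data portal — 41 k$, 240 total.
No other feasible combination exceeds 240.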